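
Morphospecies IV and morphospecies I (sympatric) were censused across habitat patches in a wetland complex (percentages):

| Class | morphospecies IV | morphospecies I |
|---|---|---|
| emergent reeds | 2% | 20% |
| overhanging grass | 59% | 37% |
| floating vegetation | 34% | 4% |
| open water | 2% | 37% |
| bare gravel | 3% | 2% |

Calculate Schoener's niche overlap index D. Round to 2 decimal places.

0.47

Convert percentages to proportions (divide by 100).
Σ|p₁ᵢ − p₂ᵢ| = 0.18 + 0.22 + 0.30 + 0.35 + 0.01 = 1.06
D = 1 − ½ × 1.06 = 1 − 0.530 = 0.4700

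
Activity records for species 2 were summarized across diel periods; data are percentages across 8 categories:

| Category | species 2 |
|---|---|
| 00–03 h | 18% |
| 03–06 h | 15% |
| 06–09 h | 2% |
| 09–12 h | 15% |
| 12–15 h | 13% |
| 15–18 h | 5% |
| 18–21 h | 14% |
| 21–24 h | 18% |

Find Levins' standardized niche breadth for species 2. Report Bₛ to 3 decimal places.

Convert percentages to proportions (divide by 100).
Σpᵢ² = 0.18² + 0.15² + 0.02² + 0.15² + 0.13² + 0.05² + 0.14² + 0.18² = 0.0324 + 0.0225 + 0.0004 + 0.0225 + 0.0169 + 0.0025 + 0.0196 + 0.0324 = 0.1492
B = 1 / 0.1492 = 6.70241
Bₛ = (B − 1)/(n − 1) = (6.70241 − 1)/(8 − 1) = 5.70241/7 = 0.81463

0.815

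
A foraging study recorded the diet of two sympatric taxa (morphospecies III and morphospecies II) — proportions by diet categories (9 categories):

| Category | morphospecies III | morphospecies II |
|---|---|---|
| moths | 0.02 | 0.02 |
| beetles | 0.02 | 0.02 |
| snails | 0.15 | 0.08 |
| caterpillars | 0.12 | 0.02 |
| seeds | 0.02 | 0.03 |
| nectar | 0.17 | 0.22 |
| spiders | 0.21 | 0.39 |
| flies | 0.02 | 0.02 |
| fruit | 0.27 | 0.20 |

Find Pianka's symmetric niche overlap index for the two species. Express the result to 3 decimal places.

Σ p₁ᵢp₂ᵢ = 0.0004 + 0.0004 + 0.0120 + 0.0024 + 0.0006 + 0.0374 + 0.0819 + 0.0004 + 0.0540 = 0.1895
Σp_1ᵢ² = 0.02² + 0.02² + 0.15² + 0.12² + 0.02² + 0.17² + 0.21² + 0.02² + 0.27² = 0.0004 + 0.0004 + 0.0225 + 0.0144 + 0.0004 + 0.0289 + 0.0441 + 0.0004 + 0.0729 = 0.1844
Σp_2ᵢ² = 0.02² + 0.02² + 0.08² + 0.02² + 0.03² + 0.22² + 0.39² + 0.02² + 0.20² = 0.0004 + 0.0004 + 0.0064 + 0.0004 + 0.0009 + 0.0484 + 0.1521 + 0.0004 + 0.0400 = 0.2494
O = 0.1895 / √(0.1844 × 0.2494) = 0.1895 / 0.214451 = 0.88365

0.884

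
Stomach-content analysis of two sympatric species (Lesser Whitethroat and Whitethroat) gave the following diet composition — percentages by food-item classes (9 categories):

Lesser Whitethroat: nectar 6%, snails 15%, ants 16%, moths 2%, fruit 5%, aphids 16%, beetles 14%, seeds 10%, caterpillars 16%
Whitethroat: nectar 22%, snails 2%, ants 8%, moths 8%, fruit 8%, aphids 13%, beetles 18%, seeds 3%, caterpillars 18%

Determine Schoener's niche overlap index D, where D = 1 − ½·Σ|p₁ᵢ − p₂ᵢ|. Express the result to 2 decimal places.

0.69

Convert percentages to proportions (divide by 100).
Σ|p₁ᵢ − p₂ᵢ| = 0.16 + 0.13 + 0.08 + 0.06 + 0.03 + 0.03 + 0.04 + 0.07 + 0.02 = 0.62
D = 1 − ½ × 0.62 = 1 − 0.310 = 0.6900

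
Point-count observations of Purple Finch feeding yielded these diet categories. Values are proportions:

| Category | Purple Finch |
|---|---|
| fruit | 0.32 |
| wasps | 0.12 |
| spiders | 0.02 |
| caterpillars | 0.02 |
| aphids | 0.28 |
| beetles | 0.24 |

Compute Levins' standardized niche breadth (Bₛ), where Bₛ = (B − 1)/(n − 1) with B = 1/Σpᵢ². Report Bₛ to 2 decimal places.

Σpᵢ² = 0.32² + 0.12² + 0.02² + 0.02² + 0.28² + 0.24² = 0.1024 + 0.0144 + 0.0004 + 0.0004 + 0.0784 + 0.0576 = 0.2536
B = 1 / 0.2536 = 3.9432
Bₛ = (B − 1)/(n − 1) = (3.9432 − 1)/(6 − 1) = 2.9432/5 = 0.5886

0.59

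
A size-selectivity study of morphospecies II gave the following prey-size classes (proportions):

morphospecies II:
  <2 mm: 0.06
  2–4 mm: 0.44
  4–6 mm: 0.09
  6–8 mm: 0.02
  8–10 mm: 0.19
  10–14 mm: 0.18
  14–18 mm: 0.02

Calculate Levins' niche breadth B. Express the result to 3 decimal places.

3.642

Σpᵢ² = 0.06² + 0.44² + 0.09² + 0.02² + 0.19² + 0.18² + 0.02² = 0.0036 + 0.1936 + 0.0081 + 0.0004 + 0.0361 + 0.0324 + 0.0004 = 0.2746
B = 1 / 0.2746 = 3.64166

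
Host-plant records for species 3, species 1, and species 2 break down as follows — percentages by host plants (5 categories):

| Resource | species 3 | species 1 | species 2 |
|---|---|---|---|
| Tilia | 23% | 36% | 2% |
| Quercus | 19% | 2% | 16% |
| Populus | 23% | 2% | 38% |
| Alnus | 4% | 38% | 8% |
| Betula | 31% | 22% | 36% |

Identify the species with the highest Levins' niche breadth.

Convert percentages to proportions (divide by 100).
Σp_3ᵢ² = 0.23² + 0.19² + 0.23² + 0.04² + 0.31² = 0.0529 + 0.0361 + 0.0529 + 0.0016 + 0.0961 = 0.2396
B_3 = 1 / 0.2396 = 4.1736
Σp_1ᵢ² = 0.36² + 0.02² + 0.02² + 0.38² + 0.22² = 0.1296 + 0.0004 + 0.0004 + 0.1444 + 0.0484 = 0.3232
B_1 = 1 / 0.3232 = 3.0941
Σp_2ᵢ² = 0.02² + 0.16² + 0.38² + 0.08² + 0.36² = 0.0004 + 0.0256 + 0.1444 + 0.0064 + 0.1296 = 0.3064
B_2 = 1 / 0.3064 = 3.2637
Highest B → broadest niche (most generalist): species 3 (B = 4.17).

species 3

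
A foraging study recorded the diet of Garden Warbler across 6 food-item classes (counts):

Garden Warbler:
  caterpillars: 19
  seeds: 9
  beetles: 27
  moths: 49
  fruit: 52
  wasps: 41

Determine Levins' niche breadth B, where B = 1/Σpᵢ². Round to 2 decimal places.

4.88

Proportions for Garden Warbler (n=197): 19/197=0.0964, 9/197=0.0457, 27/197=0.1371, 49/197=0.2487, 52/197=0.2640, 41/197=0.2081
Σpᵢ² = 0.0964² + 0.0457² + 0.1371² + 0.2487² + 0.2640² + 0.2081² = 0.009293 + 0.002088 + 0.018796 + 0.061852 + 0.069696 + 0.043306 = 0.205031
B = 1 / 0.205031 = 4.8773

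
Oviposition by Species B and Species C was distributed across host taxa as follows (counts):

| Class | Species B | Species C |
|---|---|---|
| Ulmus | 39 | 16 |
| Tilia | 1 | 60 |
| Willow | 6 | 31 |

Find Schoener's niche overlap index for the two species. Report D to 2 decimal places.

0.30

Proportions for Species B (n=46): 39/46=0.8478, 1/46=0.0217, 6/46=0.1304
Proportions for Species C (n=107): 16/107=0.1495, 60/107=0.5607, 31/107=0.2897
Σ|p₁ᵢ − p₂ᵢ| = 0.6983 + 0.5390 + 0.1593 = 1.3966
D = 1 − ½ × 1.3966 = 1 − 0.69830 = 0.30170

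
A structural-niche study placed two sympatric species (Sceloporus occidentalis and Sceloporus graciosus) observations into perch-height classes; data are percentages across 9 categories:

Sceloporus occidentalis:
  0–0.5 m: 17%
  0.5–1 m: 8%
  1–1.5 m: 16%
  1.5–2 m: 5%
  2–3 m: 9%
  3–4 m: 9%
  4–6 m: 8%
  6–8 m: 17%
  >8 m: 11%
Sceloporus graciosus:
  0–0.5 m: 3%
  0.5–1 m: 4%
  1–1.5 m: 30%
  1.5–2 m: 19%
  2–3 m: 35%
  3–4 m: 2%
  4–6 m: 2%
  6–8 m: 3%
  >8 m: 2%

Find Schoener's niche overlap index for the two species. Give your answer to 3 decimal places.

Convert percentages to proportions (divide by 100).
Σ|p₁ᵢ − p₂ᵢ| = 0.14 + 0.04 + 0.14 + 0.14 + 0.26 + 0.07 + 0.06 + 0.14 + 0.09 = 1.08
D = 1 − ½ × 1.08 = 1 − 0.540 = 0.46000

0.460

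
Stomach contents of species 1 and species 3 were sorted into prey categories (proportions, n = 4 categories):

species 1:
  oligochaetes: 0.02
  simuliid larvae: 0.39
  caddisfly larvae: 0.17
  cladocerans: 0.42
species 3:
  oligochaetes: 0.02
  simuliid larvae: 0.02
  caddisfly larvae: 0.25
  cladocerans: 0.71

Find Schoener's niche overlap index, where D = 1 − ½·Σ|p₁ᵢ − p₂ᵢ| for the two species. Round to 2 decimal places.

0.63

Σ|p₁ᵢ − p₂ᵢ| = 0.00 + 0.37 + 0.08 + 0.29 = 0.74
D = 1 − ½ × 0.74 = 1 − 0.370 = 0.6300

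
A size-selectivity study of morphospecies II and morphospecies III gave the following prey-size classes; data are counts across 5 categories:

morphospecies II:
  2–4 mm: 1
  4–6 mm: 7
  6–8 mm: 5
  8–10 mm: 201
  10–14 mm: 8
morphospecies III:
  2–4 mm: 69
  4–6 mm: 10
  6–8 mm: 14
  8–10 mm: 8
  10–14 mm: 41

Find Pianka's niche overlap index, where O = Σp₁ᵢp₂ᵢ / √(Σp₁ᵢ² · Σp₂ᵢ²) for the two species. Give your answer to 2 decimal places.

Proportions for morphospecies II (n=222): 1/222=0.0045, 7/222=0.0315, 5/222=0.0225, 201/222=0.9054, 8/222=0.0360
Proportions for morphospecies III (n=142): 69/142=0.4859, 10/142=0.0704, 14/142=0.0986, 8/142=0.0563, 41/142=0.2887
Σ p₁ᵢp₂ᵢ = 0.002187 + 0.002218 + 0.002219 + 0.050974 + 0.010393 = 0.067991
Σp_1ᵢ² = 0.0045² + 0.0315² + 0.0225² + 0.9054² + 0.0360² = 0.000020 + 0.000992 + 0.000506 + 0.819749 + 0.001296 = 0.822563
Σp_2ᵢ² = 0.4859² + 0.0704² + 0.0986² + 0.0563² + 0.2887² = 0.236099 + 0.004956 + 0.009722 + 0.003170 + 0.083348 = 0.337295
O = 0.067991 / √(0.822563 × 0.337295) = 0.067991 / 0.5267318 = 0.1291

0.13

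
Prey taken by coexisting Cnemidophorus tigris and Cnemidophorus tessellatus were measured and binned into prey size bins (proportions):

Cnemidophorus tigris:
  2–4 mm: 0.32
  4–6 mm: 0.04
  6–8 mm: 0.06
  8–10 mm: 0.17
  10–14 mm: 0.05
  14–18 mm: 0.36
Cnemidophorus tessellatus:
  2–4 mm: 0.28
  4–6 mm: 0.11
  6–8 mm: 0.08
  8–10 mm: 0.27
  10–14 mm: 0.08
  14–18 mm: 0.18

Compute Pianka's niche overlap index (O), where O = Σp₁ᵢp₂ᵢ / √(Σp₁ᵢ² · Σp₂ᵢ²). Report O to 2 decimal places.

0.90

Σ p₁ᵢp₂ᵢ = 0.0896 + 0.0044 + 0.0048 + 0.0459 + 0.0040 + 0.0648 = 0.2135
Σp_1ᵢ² = 0.32² + 0.04² + 0.06² + 0.17² + 0.05² + 0.36² = 0.1024 + 0.0016 + 0.0036 + 0.0289 + 0.0025 + 0.1296 = 0.2686
Σp_2ᵢ² = 0.28² + 0.11² + 0.08² + 0.27² + 0.08² + 0.18² = 0.0784 + 0.0121 + 0.0064 + 0.0729 + 0.0064 + 0.0324 = 0.2086
O = 0.2135 / √(0.2686 × 0.2086) = 0.2135 / 0.23671 = 0.9019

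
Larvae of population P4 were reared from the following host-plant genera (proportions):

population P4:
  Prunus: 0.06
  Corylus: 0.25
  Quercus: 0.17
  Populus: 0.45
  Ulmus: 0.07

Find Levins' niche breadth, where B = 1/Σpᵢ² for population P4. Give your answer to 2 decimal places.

3.31

Σpᵢ² = 0.06² + 0.25² + 0.17² + 0.45² + 0.07² = 0.0036 + 0.0625 + 0.0289 + 0.2025 + 0.0049 = 0.3024
B = 1 / 0.3024 = 3.3069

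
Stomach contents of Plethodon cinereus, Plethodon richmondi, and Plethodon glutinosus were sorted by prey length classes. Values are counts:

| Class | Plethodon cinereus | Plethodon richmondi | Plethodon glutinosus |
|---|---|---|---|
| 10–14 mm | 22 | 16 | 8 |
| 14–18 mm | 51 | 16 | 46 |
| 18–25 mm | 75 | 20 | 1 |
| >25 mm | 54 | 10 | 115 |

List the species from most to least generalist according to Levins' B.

Proportions for Plethodon cinereus (n=202): 22/202=0.1089, 51/202=0.2525, 75/202=0.3713, 54/202=0.2673
Proportions for Plethodon richmondi (n=62): 16/62=0.2581, 16/62=0.2581, 20/62=0.3226, 10/62=0.1613
Proportions for Plethodon glutinosus (n=170): 8/170=0.0471, 46/170=0.2706, 1/170=0.0059, 115/170=0.6765
Σp_cineᵢ² = 0.1089² + 0.2525² + 0.3713² + 0.2673² = 0.011859 + 0.063756 + 0.137864 + 0.071449 = 0.284928
B_cine = 1 / 0.284928 = 3.5097
Σp_richᵢ² = 0.2581² + 0.2581² + 0.3226² + 0.1613² = 0.066616 + 0.066616 + 0.104071 + 0.026018 = 0.263321
B_rich = 1 / 0.263321 = 3.7976
Σp_glutᵢ² = 0.0471² + 0.2706² + 0.0059² + 0.6765² = 0.002218 + 0.073224 + 0.000035 + 0.457652 = 0.533129
B_glut = 1 / 0.533129 = 1.8757
Ranking by B (broadest → narrowest): Plethodon richmondi (3.80) > Plethodon cinereus (3.51) > Plethodon glutinosus (1.88)

Plethodon richmondi > Plethodon cinereus > Plethodon glutinosus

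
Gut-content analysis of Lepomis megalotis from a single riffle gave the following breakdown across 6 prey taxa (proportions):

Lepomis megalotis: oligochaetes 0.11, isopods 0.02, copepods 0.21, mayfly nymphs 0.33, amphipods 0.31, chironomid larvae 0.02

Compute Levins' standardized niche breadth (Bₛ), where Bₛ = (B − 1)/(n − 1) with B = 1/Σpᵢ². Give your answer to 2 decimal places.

0.56

Σpᵢ² = 0.11² + 0.02² + 0.21² + 0.33² + 0.31² + 0.02² = 0.0121 + 0.0004 + 0.0441 + 0.1089 + 0.0961 + 0.0004 = 0.2620
B = 1 / 0.2620 = 3.8168
Bₛ = (B − 1)/(n − 1) = (3.8168 − 1)/(6 − 1) = 2.8168/5 = 0.5634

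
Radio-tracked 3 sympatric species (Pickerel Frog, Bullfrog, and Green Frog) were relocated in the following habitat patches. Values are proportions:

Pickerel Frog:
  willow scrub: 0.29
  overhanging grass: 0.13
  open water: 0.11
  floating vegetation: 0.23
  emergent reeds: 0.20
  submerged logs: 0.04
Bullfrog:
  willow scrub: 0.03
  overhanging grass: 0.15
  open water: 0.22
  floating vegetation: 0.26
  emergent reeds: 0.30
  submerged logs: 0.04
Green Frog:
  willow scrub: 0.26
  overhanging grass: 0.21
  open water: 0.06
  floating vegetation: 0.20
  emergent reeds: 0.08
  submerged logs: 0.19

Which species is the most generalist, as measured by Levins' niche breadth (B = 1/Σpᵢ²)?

Green Frog

Σp_Pickᵢ² = 0.29² + 0.13² + 0.11² + 0.23² + 0.20² + 0.04² = 0.0841 + 0.0169 + 0.0121 + 0.0529 + 0.0400 + 0.0016 = 0.2076
B_Pick = 1 / 0.2076 = 4.8170
Σp_Bullᵢ² = 0.03² + 0.15² + 0.22² + 0.26² + 0.30² + 0.04² = 0.0009 + 0.0225 + 0.0484 + 0.0676 + 0.0900 + 0.0016 = 0.2310
B_Bull = 1 / 0.2310 = 4.3290
Σp_Greeᵢ² = 0.26² + 0.21² + 0.06² + 0.20² + 0.08² + 0.19² = 0.0676 + 0.0441 + 0.0036 + 0.0400 + 0.0064 + 0.0361 = 0.1978
B_Gree = 1 / 0.1978 = 5.0556
Highest B → broadest niche (most generalist): Green Frog (B = 5.06).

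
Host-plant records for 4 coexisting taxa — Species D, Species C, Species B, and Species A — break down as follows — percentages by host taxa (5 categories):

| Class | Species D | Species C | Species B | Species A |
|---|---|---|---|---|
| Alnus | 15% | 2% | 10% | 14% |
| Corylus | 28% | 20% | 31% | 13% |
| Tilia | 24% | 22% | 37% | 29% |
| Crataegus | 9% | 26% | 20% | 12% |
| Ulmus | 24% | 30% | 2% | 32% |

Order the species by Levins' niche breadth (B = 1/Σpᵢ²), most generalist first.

Convert percentages to proportions (divide by 100).
Σp_Dᵢ² = 0.15² + 0.28² + 0.24² + 0.09² + 0.24² = 0.0225 + 0.0784 + 0.0576 + 0.0081 + 0.0576 = 0.2242
B_D = 1 / 0.2242 = 4.4603
Σp_Cᵢ² = 0.02² + 0.20² + 0.22² + 0.26² + 0.30² = 0.0004 + 0.0400 + 0.0484 + 0.0676 + 0.0900 = 0.2464
B_C = 1 / 0.2464 = 4.0584
Σp_Bᵢ² = 0.10² + 0.31² + 0.37² + 0.20² + 0.02² = 0.0100 + 0.0961 + 0.1369 + 0.0400 + 0.0004 = 0.2834
B_B = 1 / 0.2834 = 3.5286
Σp_Aᵢ² = 0.14² + 0.13² + 0.29² + 0.12² + 0.32² = 0.0196 + 0.0169 + 0.0841 + 0.0144 + 0.1024 = 0.2374
B_A = 1 / 0.2374 = 4.2123
Ranking by B (broadest → narrowest): Species D (4.46) > Species A (4.21) > Species C (4.06) > Species B (3.53)

Species D > Species A > Species C > Species B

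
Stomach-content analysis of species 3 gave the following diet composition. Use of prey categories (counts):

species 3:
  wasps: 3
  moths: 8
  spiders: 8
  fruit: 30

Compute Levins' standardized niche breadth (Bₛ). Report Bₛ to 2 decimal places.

0.44

Proportions for species 3 (n=49): 3/49=0.0612, 8/49=0.1633, 8/49=0.1633, 30/49=0.6122
Σpᵢ² = 0.0612² + 0.1633² + 0.1633² + 0.6122² = 0.003745 + 0.026667 + 0.026667 + 0.374789 = 0.431868
B = 1 / 0.431868 = 2.3155
Bₛ = (B − 1)/(n − 1) = (2.3155 − 1)/(4 − 1) = 1.3155/3 = 0.4385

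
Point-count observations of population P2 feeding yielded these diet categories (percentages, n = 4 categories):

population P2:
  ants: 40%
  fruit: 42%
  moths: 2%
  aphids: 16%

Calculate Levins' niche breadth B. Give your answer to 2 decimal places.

Convert percentages to proportions (divide by 100).
Σpᵢ² = 0.40² + 0.42² + 0.02² + 0.16² = 0.1600 + 0.1764 + 0.0004 + 0.0256 = 0.3624
B = 1 / 0.3624 = 2.7594

2.76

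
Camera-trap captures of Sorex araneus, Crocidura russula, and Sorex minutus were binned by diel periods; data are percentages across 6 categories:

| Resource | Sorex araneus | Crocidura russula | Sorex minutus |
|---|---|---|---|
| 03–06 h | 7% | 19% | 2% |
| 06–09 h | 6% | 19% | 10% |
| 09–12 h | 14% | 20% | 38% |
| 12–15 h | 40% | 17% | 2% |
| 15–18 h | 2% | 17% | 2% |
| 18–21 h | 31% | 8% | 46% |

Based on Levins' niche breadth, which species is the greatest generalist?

Crocidura russula

Convert percentages to proportions (divide by 100).
Σp_aranᵢ² = 0.07² + 0.06² + 0.14² + 0.40² + 0.02² + 0.31² = 0.0049 + 0.0036 + 0.0196 + 0.1600 + 0.0004 + 0.0961 = 0.2846
B_aran = 1 / 0.2846 = 3.5137
Σp_russᵢ² = 0.19² + 0.19² + 0.20² + 0.17² + 0.17² + 0.08² = 0.0361 + 0.0361 + 0.0400 + 0.0289 + 0.0289 + 0.0064 = 0.1764
B_russ = 1 / 0.1764 = 5.6689
Σp_minuᵢ² = 0.02² + 0.10² + 0.38² + 0.02² + 0.02² + 0.46² = 0.0004 + 0.0100 + 0.1444 + 0.0004 + 0.0004 + 0.2116 = 0.3672
B_minu = 1 / 0.3672 = 2.7233
Highest B → broadest niche (most generalist): Crocidura russula (B = 5.67).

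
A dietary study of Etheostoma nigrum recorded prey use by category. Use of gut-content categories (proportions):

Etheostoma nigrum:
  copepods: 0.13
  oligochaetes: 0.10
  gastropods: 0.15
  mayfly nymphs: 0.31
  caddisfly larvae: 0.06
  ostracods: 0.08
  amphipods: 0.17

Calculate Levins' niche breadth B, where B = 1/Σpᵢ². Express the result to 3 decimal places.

5.423

Σpᵢ² = 0.13² + 0.10² + 0.15² + 0.31² + 0.06² + 0.08² + 0.17² = 0.0169 + 0.0100 + 0.0225 + 0.0961 + 0.0036 + 0.0064 + 0.0289 = 0.1844
B = 1 / 0.1844 = 5.42299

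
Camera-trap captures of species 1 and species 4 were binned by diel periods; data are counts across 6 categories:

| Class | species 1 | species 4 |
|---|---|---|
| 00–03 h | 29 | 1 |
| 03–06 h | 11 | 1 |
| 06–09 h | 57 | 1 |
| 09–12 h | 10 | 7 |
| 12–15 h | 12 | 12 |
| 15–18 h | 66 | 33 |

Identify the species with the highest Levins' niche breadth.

Proportions for species 1 (n=185): 29/185=0.1568, 11/185=0.0595, 57/185=0.3081, 10/185=0.0541, 12/185=0.0649, 66/185=0.3568
Proportions for species 4 (n=55): 1/55=0.0182, 1/55=0.0182, 1/55=0.0182, 7/55=0.1273, 12/55=0.2182, 33/55=0.6000
Σp_1ᵢ² = 0.1568² + 0.0595² + 0.3081² + 0.0541² + 0.0649² + 0.3568² = 0.024586 + 0.003540 + 0.094926 + 0.002927 + 0.004212 + 0.127306 = 0.257497
B_1 = 1 / 0.257497 = 3.8835
Σp_4ᵢ² = 0.0182² + 0.0182² + 0.0182² + 0.1273² + 0.2182² + 0.6000² = 0.000331 + 0.000331 + 0.000331 + 0.016205 + 0.047611 + 0.360000 = 0.424809
B_4 = 1 / 0.424809 = 2.3540
Highest B → broadest niche (most generalist): species 1 (B = 3.88).

species 1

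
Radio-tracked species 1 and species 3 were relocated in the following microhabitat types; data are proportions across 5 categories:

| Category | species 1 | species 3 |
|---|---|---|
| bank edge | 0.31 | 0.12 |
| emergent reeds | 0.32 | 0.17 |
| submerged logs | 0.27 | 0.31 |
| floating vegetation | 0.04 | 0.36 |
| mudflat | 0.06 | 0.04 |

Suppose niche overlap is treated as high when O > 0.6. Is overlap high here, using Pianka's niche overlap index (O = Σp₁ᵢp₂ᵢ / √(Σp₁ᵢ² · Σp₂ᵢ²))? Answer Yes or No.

Σ p₁ᵢp₂ᵢ = 0.0372 + 0.0544 + 0.0837 + 0.0144 + 0.0024 = 0.1921
Σp_1ᵢ² = 0.31² + 0.32² + 0.27² + 0.04² + 0.06² = 0.0961 + 0.1024 + 0.0729 + 0.0016 + 0.0036 = 0.2766
Σp_2ᵢ² = 0.12² + 0.17² + 0.31² + 0.36² + 0.04² = 0.0144 + 0.0289 + 0.0961 + 0.1296 + 0.0016 = 0.2706
O = 0.1921 / √(0.2766 × 0.2706) = 0.1921 / 0.27358 = 0.7022
O = 0.7022 > 0.6 → Yes.

Yes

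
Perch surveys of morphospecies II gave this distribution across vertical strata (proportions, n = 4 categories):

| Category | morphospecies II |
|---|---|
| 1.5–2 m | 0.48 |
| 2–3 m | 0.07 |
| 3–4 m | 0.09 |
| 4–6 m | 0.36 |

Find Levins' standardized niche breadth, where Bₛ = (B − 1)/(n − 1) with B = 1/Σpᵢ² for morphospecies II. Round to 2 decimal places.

Σpᵢ² = 0.48² + 0.07² + 0.09² + 0.36² = 0.2304 + 0.0049 + 0.0081 + 0.1296 = 0.3730
B = 1 / 0.3730 = 2.6810
Bₛ = (B − 1)/(n − 1) = (2.6810 − 1)/(4 − 1) = 1.6810/3 = 0.5603

0.56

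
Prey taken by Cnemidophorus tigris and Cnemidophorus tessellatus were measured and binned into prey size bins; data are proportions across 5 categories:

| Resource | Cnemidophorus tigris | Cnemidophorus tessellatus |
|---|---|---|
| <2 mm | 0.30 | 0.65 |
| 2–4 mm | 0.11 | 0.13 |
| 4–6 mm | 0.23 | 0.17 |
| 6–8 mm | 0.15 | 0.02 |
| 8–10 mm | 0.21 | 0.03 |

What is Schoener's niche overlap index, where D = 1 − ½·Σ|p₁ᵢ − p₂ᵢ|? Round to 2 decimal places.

Σ|p₁ᵢ − p₂ᵢ| = 0.35 + 0.02 + 0.06 + 0.13 + 0.18 = 0.74
D = 1 − ½ × 0.74 = 1 − 0.370 = 0.6300

0.63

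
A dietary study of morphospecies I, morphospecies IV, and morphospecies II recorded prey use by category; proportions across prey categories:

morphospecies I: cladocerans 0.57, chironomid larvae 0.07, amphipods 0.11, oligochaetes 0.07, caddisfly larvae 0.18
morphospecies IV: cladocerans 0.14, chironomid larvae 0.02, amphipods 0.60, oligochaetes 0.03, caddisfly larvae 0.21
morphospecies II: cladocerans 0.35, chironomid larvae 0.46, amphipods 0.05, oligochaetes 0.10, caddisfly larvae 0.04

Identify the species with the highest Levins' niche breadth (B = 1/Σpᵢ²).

morphospecies II

Σp_Iᵢ² = 0.57² + 0.07² + 0.11² + 0.07² + 0.18² = 0.3249 + 0.0049 + 0.0121 + 0.0049 + 0.0324 = 0.3792
B_I = 1 / 0.3792 = 2.6371
Σp_IVᵢ² = 0.14² + 0.02² + 0.60² + 0.03² + 0.21² = 0.0196 + 0.0004 + 0.3600 + 0.0009 + 0.0441 = 0.4250
B_IV = 1 / 0.4250 = 2.3529
Σp_IIᵢ² = 0.35² + 0.46² + 0.05² + 0.10² + 0.04² = 0.1225 + 0.2116 + 0.0025 + 0.0100 + 0.0016 = 0.3482
B_II = 1 / 0.3482 = 2.8719
Highest B → broadest niche (most generalist): morphospecies II (B = 2.87).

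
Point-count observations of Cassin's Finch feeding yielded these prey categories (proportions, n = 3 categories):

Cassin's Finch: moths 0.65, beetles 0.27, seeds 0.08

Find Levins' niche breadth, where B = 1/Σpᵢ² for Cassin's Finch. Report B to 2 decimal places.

1.99

Σpᵢ² = 0.65² + 0.27² + 0.08² = 0.4225 + 0.0729 + 0.0064 = 0.5018
B = 1 / 0.5018 = 1.9928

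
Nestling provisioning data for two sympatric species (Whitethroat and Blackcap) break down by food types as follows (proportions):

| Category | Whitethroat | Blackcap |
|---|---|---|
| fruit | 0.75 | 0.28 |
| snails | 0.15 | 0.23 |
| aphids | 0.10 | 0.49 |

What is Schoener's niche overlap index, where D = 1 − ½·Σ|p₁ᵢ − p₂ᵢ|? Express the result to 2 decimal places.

Σ|p₁ᵢ − p₂ᵢ| = 0.47 + 0.08 + 0.39 = 0.94
D = 1 − ½ × 0.94 = 1 − 0.470 = 0.5300

0.53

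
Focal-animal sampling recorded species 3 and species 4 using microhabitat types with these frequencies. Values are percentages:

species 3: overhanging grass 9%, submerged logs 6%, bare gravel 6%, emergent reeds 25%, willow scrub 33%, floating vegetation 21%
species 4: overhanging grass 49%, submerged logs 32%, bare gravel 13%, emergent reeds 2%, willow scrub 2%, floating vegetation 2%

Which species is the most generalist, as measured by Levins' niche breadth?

species 3

Convert percentages to proportions (divide by 100).
Σp_3ᵢ² = 0.09² + 0.06² + 0.06² + 0.25² + 0.33² + 0.21² = 0.0081 + 0.0036 + 0.0036 + 0.0625 + 0.1089 + 0.0441 = 0.2308
B_3 = 1 / 0.2308 = 4.3328
Σp_4ᵢ² = 0.49² + 0.32² + 0.13² + 0.02² + 0.02² + 0.02² = 0.2401 + 0.1024 + 0.0169 + 0.0004 + 0.0004 + 0.0004 = 0.3606
B_4 = 1 / 0.3606 = 2.7732
Highest B → broadest niche (most generalist): species 3 (B = 4.33).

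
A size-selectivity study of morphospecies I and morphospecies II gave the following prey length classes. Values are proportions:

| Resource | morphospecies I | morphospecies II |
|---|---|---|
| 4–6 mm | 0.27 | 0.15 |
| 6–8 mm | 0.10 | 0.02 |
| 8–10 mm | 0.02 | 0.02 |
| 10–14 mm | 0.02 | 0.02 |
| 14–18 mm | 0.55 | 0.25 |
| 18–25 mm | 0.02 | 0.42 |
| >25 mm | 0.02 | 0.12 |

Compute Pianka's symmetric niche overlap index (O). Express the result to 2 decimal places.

0.59

Σ p₁ᵢp₂ᵢ = 0.0405 + 0.0020 + 0.0004 + 0.0004 + 0.1375 + 0.0084 + 0.0024 = 0.1916
Σp_1ᵢ² = 0.27² + 0.10² + 0.02² + 0.02² + 0.55² + 0.02² + 0.02² = 0.0729 + 0.0100 + 0.0004 + 0.0004 + 0.3025 + 0.0004 + 0.0004 = 0.3870
Σp_2ᵢ² = 0.15² + 0.02² + 0.02² + 0.02² + 0.25² + 0.42² + 0.12² = 0.0225 + 0.0004 + 0.0004 + 0.0004 + 0.0625 + 0.1764 + 0.0144 = 0.2770
O = 0.1916 / √(0.3870 × 0.2770) = 0.1916 / 0.32741 = 0.5852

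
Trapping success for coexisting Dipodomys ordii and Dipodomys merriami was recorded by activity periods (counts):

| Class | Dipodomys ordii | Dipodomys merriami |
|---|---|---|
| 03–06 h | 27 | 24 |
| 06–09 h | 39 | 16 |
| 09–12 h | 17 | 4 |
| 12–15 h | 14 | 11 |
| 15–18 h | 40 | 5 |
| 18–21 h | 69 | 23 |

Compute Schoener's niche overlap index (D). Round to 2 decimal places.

0.77

Proportions for Dipodomys ordii (n=206): 27/206=0.1311, 39/206=0.1893, 17/206=0.0825, 14/206=0.0680, 40/206=0.1942, 69/206=0.3350
Proportions for Dipodomys merriami (n=83): 24/83=0.2892, 16/83=0.1928, 4/83=0.0482, 11/83=0.1325, 5/83=0.0602, 23/83=0.2771
Σ|p₁ᵢ − p₂ᵢ| = 0.1581 + 0.0035 + 0.0343 + 0.0645 + 0.1340 + 0.0579 = 0.4523
D = 1 − ½ × 0.4523 = 1 − 0.22615 = 0.77385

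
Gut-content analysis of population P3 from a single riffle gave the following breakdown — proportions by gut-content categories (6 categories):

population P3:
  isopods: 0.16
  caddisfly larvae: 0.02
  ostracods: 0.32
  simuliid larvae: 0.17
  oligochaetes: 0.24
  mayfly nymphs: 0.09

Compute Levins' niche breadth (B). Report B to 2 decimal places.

Σpᵢ² = 0.16² + 0.02² + 0.32² + 0.17² + 0.24² + 0.09² = 0.0256 + 0.0004 + 0.1024 + 0.0289 + 0.0576 + 0.0081 = 0.2230
B = 1 / 0.2230 = 4.4843

4.48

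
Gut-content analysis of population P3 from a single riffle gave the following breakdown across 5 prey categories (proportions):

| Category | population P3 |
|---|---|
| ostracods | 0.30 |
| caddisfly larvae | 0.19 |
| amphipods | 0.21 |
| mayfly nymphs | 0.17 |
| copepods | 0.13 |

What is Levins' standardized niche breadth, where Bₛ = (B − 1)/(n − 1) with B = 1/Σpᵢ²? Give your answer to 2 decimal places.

Σpᵢ² = 0.30² + 0.19² + 0.21² + 0.17² + 0.13² = 0.0900 + 0.0361 + 0.0441 + 0.0289 + 0.0169 = 0.2160
B = 1 / 0.2160 = 4.6296
Bₛ = (B − 1)/(n − 1) = (4.6296 − 1)/(5 − 1) = 3.6296/4 = 0.9074

0.91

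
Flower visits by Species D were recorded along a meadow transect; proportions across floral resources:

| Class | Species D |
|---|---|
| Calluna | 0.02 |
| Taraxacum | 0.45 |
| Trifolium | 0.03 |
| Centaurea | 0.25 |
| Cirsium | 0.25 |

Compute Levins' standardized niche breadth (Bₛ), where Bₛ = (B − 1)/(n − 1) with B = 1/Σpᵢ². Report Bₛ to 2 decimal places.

0.51

Σpᵢ² = 0.02² + 0.45² + 0.03² + 0.25² + 0.25² = 0.0004 + 0.2025 + 0.0009 + 0.0625 + 0.0625 = 0.3288
B = 1 / 0.3288 = 3.0414
Bₛ = (B − 1)/(n − 1) = (3.0414 − 1)/(5 − 1) = 2.0414/4 = 0.5104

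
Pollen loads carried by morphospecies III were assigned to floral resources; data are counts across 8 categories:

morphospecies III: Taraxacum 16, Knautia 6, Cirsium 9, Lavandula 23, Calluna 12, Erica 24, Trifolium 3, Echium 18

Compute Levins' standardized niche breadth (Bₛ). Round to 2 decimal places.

Proportions for morphospecies III (n=111): 16/111=0.1441, 6/111=0.0541, 9/111=0.0811, 23/111=0.2072, 12/111=0.1081, 24/111=0.2162, 3/111=0.0270, 18/111=0.1622
Σpᵢ² = 0.1441² + 0.0541² + 0.0811² + 0.2072² + 0.1081² + 0.2162² + 0.0270² + 0.1622² = 0.020765 + 0.002927 + 0.006577 + 0.042932 + 0.011686 + 0.046742 + 0.000729 + 0.026309 = 0.158667
B = 1 / 0.158667 = 6.3025
Bₛ = (B − 1)/(n − 1) = (6.3025 − 1)/(8 − 1) = 5.3025/7 = 0.7575

0.76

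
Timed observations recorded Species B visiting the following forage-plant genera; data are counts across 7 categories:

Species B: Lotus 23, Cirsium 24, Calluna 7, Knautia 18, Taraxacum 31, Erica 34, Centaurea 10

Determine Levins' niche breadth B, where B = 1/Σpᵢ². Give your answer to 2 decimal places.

Proportions for Species B (n=147): 23/147=0.1565, 24/147=0.1633, 7/147=0.0476, 18/147=0.1224, 31/147=0.2109, 34/147=0.2313, 10/147=0.0680
Σpᵢ² = 0.1565² + 0.1633² + 0.0476² + 0.1224² + 0.2109² + 0.2313² + 0.0680² = 0.024492 + 0.026667 + 0.002266 + 0.014982 + 0.044479 + 0.053500 + 0.004624 = 0.171010
B = 1 / 0.171010 = 5.8476

5.85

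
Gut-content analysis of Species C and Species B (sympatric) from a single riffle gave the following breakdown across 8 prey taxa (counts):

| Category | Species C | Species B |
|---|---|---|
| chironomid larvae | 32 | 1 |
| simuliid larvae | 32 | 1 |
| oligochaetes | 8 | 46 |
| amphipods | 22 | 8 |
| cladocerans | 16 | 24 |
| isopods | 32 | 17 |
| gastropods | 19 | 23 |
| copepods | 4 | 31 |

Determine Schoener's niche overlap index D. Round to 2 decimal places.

Proportions for Species C (n=165): 32/165=0.1939, 32/165=0.1939, 8/165=0.0485, 22/165=0.1333, 16/165=0.0970, 32/165=0.1939, 19/165=0.1152, 4/165=0.0242
Proportions for Species B (n=151): 1/151=0.0066, 1/151=0.0066, 46/151=0.3046, 8/151=0.0530, 24/151=0.1589, 17/151=0.1126, 23/151=0.1523, 31/151=0.2053
Σ|p₁ᵢ − p₂ᵢ| = 0.1873 + 0.1873 + 0.2561 + 0.0803 + 0.0619 + 0.0813 + 0.0371 + 0.1811 = 1.0724
D = 1 − ½ × 1.0724 = 1 − 0.53620 = 0.46380

0.46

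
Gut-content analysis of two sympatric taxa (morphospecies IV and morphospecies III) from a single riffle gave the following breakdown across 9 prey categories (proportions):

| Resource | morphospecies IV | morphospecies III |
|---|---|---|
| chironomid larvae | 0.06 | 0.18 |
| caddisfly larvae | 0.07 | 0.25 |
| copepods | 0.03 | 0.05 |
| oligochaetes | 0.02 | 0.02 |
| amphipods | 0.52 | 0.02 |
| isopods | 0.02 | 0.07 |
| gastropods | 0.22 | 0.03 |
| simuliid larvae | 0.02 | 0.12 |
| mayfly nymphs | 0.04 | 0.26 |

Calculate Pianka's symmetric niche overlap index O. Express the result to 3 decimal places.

0.247

Σ p₁ᵢp₂ᵢ = 0.0108 + 0.0175 + 0.0015 + 0.0004 + 0.0104 + 0.0014 + 0.0066 + 0.0024 + 0.0104 = 0.0614
Σp_1ᵢ² = 0.06² + 0.07² + 0.03² + 0.02² + 0.52² + 0.02² + 0.22² + 0.02² + 0.04² = 0.0036 + 0.0049 + 0.0009 + 0.0004 + 0.2704 + 0.0004 + 0.0484 + 0.0004 + 0.0016 = 0.3310
Σp_2ᵢ² = 0.18² + 0.25² + 0.05² + 0.02² + 0.02² + 0.07² + 0.03² + 0.12² + 0.26² = 0.0324 + 0.0625 + 0.0025 + 0.0004 + 0.0004 + 0.0049 + 0.0009 + 0.0144 + 0.0676 = 0.1860
O = 0.0614 / √(0.3310 × 0.1860) = 0.0614 / 0.248125 = 0.24746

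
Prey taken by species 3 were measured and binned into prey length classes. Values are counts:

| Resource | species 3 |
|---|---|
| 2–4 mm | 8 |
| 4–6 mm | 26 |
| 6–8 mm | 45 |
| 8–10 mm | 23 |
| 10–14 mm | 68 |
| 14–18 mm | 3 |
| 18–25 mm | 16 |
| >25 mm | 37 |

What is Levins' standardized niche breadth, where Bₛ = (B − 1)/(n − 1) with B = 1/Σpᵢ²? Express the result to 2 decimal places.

Proportions for species 3 (n=226): 8/226=0.0354, 26/226=0.1150, 45/226=0.1991, 23/226=0.1018, 68/226=0.3009, 3/226=0.0133, 16/226=0.0708, 37/226=0.1637
Σpᵢ² = 0.0354² + 0.1150² + 0.1991² + 0.1018² + 0.3009² + 0.0133² + 0.0708² + 0.1637² = 0.001253 + 0.013225 + 0.039641 + 0.010363 + 0.090541 + 0.000177 + 0.005013 + 0.026798 = 0.187011
B = 1 / 0.187011 = 5.3473
Bₛ = (B − 1)/(n − 1) = (5.3473 − 1)/(8 − 1) = 4.3473/7 = 0.6210

0.62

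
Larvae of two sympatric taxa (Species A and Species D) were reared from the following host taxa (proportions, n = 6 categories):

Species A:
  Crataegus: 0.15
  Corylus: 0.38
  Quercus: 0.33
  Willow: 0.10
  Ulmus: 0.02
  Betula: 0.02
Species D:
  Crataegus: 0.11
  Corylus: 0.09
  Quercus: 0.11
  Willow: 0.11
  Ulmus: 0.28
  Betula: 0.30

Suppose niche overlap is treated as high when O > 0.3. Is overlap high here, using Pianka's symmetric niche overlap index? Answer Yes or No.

Yes

Σ p₁ᵢp₂ᵢ = 0.0165 + 0.0342 + 0.0363 + 0.0110 + 0.0056 + 0.0060 = 0.1096
Σp_1ᵢ² = 0.15² + 0.38² + 0.33² + 0.10² + 0.02² + 0.02² = 0.0225 + 0.1444 + 0.1089 + 0.0100 + 0.0004 + 0.0004 = 0.2866
Σp_2ᵢ² = 0.11² + 0.09² + 0.11² + 0.11² + 0.28² + 0.30² = 0.0121 + 0.0081 + 0.0121 + 0.0121 + 0.0784 + 0.0900 = 0.2128
O = 0.1096 / √(0.2866 × 0.2128) = 0.1096 / 0.24696 = 0.4438
O = 0.4438 > 0.3 → Yes.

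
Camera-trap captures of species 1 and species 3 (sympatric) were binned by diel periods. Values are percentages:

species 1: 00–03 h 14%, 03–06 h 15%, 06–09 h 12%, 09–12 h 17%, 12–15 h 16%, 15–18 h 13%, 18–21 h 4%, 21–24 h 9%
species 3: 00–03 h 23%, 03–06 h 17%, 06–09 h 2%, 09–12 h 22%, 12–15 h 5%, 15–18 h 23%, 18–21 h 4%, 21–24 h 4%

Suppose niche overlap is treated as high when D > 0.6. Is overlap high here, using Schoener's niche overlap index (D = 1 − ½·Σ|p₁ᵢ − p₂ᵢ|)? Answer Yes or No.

Yes

Convert percentages to proportions (divide by 100).
Σ|p₁ᵢ − p₂ᵢ| = 0.09 + 0.02 + 0.10 + 0.05 + 0.11 + 0.10 + 0.00 + 0.05 = 0.52
D = 1 − ½ × 0.52 = 1 − 0.260 = 0.7400
D = 0.7400 > 0.6 → Yes.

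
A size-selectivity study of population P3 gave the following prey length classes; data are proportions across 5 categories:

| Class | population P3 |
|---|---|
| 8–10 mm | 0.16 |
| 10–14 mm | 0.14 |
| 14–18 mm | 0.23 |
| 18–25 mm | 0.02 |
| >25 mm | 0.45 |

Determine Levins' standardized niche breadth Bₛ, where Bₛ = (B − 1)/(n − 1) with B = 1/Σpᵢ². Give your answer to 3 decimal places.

Σpᵢ² = 0.16² + 0.14² + 0.23² + 0.02² + 0.45² = 0.0256 + 0.0196 + 0.0529 + 0.0004 + 0.2025 = 0.3010
B = 1 / 0.3010 = 3.32226
Bₛ = (B − 1)/(n − 1) = (3.32226 − 1)/(5 − 1) = 2.32226/4 = 0.58057

0.581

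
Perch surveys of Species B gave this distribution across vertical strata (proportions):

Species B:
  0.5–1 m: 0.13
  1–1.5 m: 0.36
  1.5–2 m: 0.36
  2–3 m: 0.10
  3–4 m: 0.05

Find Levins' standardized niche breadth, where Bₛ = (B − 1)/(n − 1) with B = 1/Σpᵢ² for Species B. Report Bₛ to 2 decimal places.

0.62

Σpᵢ² = 0.13² + 0.36² + 0.36² + 0.10² + 0.05² = 0.0169 + 0.1296 + 0.1296 + 0.0100 + 0.0025 = 0.2886
B = 1 / 0.2886 = 3.4650
Bₛ = (B − 1)/(n − 1) = (3.4650 − 1)/(5 − 1) = 2.4650/4 = 0.6163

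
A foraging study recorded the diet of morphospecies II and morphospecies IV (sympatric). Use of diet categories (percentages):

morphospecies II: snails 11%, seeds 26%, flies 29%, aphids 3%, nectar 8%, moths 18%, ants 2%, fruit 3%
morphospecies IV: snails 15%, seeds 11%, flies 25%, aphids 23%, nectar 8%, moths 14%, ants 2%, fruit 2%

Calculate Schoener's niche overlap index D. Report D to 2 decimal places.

Convert percentages to proportions (divide by 100).
Σ|p₁ᵢ − p₂ᵢ| = 0.04 + 0.15 + 0.04 + 0.20 + 0.00 + 0.04 + 0.00 + 0.01 = 0.48
D = 1 − ½ × 0.48 = 1 − 0.240 = 0.7600

0.76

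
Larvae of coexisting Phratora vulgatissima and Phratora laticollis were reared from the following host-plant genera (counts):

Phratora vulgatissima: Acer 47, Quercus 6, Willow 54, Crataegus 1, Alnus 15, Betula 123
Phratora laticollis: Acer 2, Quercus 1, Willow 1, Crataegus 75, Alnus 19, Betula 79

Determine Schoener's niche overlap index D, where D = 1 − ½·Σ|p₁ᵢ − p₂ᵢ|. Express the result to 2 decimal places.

0.53

Proportions for Phratora vulgatissima (n=246): 47/246=0.1911, 6/246=0.0244, 54/246=0.2195, 1/246=0.0041, 15/246=0.0610, 123/246=0.5000
Proportions for Phratora laticollis (n=177): 2/177=0.0113, 1/177=0.0056, 1/177=0.0056, 75/177=0.4237, 19/177=0.1073, 79/177=0.4463
Σ|p₁ᵢ − p₂ᵢ| = 0.1798 + 0.0188 + 0.2139 + 0.4196 + 0.0463 + 0.0537 = 0.9321
D = 1 − ½ × 0.9321 = 1 − 0.46605 = 0.53395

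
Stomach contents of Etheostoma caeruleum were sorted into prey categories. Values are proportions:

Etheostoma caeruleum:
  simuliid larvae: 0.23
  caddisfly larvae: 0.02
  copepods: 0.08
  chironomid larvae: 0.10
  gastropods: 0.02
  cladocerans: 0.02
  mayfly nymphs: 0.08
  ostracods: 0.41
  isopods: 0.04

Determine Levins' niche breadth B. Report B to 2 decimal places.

Σpᵢ² = 0.23² + 0.02² + 0.08² + 0.10² + 0.02² + 0.02² + 0.08² + 0.41² + 0.04² = 0.0529 + 0.0004 + 0.0064 + 0.0100 + 0.0004 + 0.0004 + 0.0064 + 0.1681 + 0.0016 = 0.2466
B = 1 / 0.2466 = 4.0552

4.06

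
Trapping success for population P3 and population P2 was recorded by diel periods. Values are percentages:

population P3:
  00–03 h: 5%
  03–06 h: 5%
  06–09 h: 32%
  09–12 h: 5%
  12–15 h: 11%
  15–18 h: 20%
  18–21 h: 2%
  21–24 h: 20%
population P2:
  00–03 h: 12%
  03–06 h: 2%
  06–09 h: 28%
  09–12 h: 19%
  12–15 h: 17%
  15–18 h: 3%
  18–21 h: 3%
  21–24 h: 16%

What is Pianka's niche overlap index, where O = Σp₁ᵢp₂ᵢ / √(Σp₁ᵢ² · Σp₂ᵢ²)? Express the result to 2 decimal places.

Convert percentages to proportions (divide by 100).
Σ p₁ᵢp₂ᵢ = 0.0060 + 0.0010 + 0.0896 + 0.0095 + 0.0187 + 0.0060 + 0.0006 + 0.0320 = 0.1634
Σp_1ᵢ² = 0.05² + 0.05² + 0.32² + 0.05² + 0.11² + 0.20² + 0.02² + 0.20² = 0.0025 + 0.0025 + 0.1024 + 0.0025 + 0.0121 + 0.0400 + 0.0004 + 0.0400 = 0.2024
Σp_2ᵢ² = 0.12² + 0.02² + 0.28² + 0.19² + 0.17² + 0.03² + 0.03² + 0.16² = 0.0144 + 0.0004 + 0.0784 + 0.0361 + 0.0289 + 0.0009 + 0.0009 + 0.0256 = 0.1856
O = 0.1634 / √(0.2024 × 0.1856) = 0.1634 / 0.19382 = 0.8431

0.84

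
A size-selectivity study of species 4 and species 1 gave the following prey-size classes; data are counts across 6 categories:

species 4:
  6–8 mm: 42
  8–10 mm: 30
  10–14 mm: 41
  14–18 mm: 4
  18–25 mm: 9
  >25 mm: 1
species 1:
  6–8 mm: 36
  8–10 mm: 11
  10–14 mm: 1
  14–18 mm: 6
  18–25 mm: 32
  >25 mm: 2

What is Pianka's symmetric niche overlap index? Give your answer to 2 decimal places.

Proportions for species 4 (n=127): 42/127=0.3307, 30/127=0.2362, 41/127=0.3228, 4/127=0.0315, 9/127=0.0709, 1/127=0.0079
Proportions for species 1 (n=88): 36/88=0.4091, 11/88=0.1250, 1/88=0.0114, 6/88=0.0682, 32/88=0.3636, 2/88=0.0227
Σ p₁ᵢp₂ᵢ = 0.135289 + 0.029525 + 0.003680 + 0.002148 + 0.025779 + 0.000179 = 0.196600
Σp_1ᵢ² = 0.3307² + 0.2362² + 0.3228² + 0.0315² + 0.0709² + 0.0079² = 0.109362 + 0.055790 + 0.104200 + 0.000992 + 0.005027 + 0.000062 = 0.275433
Σp_2ᵢ² = 0.4091² + 0.1250² + 0.0114² + 0.0682² + 0.3636² + 0.0227² = 0.167363 + 0.015625 + 0.000130 + 0.004651 + 0.132205 + 0.000515 = 0.320489
O = 0.196600 / √(0.275433 × 0.320489) = 0.196600 / 0.2971081 = 0.6617

0.66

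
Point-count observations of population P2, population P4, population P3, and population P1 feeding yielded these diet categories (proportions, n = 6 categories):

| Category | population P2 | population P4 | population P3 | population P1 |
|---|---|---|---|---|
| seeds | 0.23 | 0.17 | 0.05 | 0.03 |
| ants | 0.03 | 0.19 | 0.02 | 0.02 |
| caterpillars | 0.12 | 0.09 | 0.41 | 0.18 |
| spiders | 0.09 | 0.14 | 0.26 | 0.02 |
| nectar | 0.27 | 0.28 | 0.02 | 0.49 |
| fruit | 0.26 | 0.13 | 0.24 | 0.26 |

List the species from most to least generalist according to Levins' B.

population P4 > population P2 > population P3 > population P1

Σp_P2ᵢ² = 0.23² + 0.03² + 0.12² + 0.09² + 0.27² + 0.26² = 0.0529 + 0.0009 + 0.0144 + 0.0081 + 0.0729 + 0.0676 = 0.2168
B_P2 = 1 / 0.2168 = 4.6125
Σp_P4ᵢ² = 0.17² + 0.19² + 0.09² + 0.14² + 0.28² + 0.13² = 0.0289 + 0.0361 + 0.0081 + 0.0196 + 0.0784 + 0.0169 = 0.1880
B_P4 = 1 / 0.1880 = 5.3191
Σp_P3ᵢ² = 0.05² + 0.02² + 0.41² + 0.26² + 0.02² + 0.24² = 0.0025 + 0.0004 + 0.1681 + 0.0676 + 0.0004 + 0.0576 = 0.2966
B_P3 = 1 / 0.2966 = 3.3715
Σp_P1ᵢ² = 0.03² + 0.02² + 0.18² + 0.02² + 0.49² + 0.26² = 0.0009 + 0.0004 + 0.0324 + 0.0004 + 0.2401 + 0.0676 = 0.3418
B_P1 = 1 / 0.3418 = 2.9257
Ranking by B (broadest → narrowest): population P4 (5.32) > population P2 (4.61) > population P3 (3.37) > population P1 (2.93)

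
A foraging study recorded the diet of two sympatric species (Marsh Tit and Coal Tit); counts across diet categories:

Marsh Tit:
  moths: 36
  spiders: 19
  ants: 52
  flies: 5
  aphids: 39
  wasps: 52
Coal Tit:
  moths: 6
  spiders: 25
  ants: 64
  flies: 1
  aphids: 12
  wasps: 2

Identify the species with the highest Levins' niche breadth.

Marsh Tit

Proportions for Marsh Tit (n=203): 36/203=0.1773, 19/203=0.0936, 52/203=0.2562, 5/203=0.0246, 39/203=0.1921, 52/203=0.2562
Proportions for Coal Tit (n=110): 6/110=0.0545, 25/110=0.2273, 64/110=0.5818, 1/110=0.0091, 12/110=0.1091, 2/110=0.0182
Σp_Marsᵢ² = 0.1773² + 0.0936² + 0.2562² + 0.0246² + 0.1921² + 0.2562² = 0.031435 + 0.008761 + 0.065638 + 0.000605 + 0.036902 + 0.065638 = 0.208979
B_Mars = 1 / 0.208979 = 4.7852
Σp_Coalᵢ² = 0.0545² + 0.2273² + 0.5818² + 0.0091² + 0.1091² + 0.0182² = 0.002970 + 0.051665 + 0.338491 + 0.000083 + 0.011903 + 0.000331 = 0.405443
B_Coal = 1 / 0.405443 = 2.4664
Highest B → broadest niche (most generalist): Marsh Tit (B = 4.79).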